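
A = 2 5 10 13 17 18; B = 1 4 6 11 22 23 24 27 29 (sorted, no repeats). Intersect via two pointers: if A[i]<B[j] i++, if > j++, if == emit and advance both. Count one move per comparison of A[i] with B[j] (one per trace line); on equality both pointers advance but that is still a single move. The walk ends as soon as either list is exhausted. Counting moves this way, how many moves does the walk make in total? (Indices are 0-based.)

[i=0,j=0] 2>1 → j++
[i=0,j=1] 2<4 → i++
[i=1,j=1] 5>4 → j++
[i=1,j=2] 5<6 → i++
[i=2,j=2] 10>6 → j++
[i=2,j=3] 10<11 → i++
[i=3,j=3] 13>11 → j++
[i=3,j=4] 13<22 → i++
[i=4,j=4] 17<22 → i++
[i=5,j=4] 18<22 → i++

10 moves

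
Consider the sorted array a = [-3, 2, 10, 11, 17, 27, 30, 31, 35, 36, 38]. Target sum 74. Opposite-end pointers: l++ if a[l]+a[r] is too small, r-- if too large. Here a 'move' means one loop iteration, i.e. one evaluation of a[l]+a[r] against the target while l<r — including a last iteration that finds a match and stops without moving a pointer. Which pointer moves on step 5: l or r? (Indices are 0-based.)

l

[0,10] -3+38=35 <74 → l++
[1,10] 2+38=40 <74 → l++
[2,10] 10+38=48 <74 → l++
[3,10] 11+38=49 <74 → l++
[4,10] 17+38=55 <74 → l++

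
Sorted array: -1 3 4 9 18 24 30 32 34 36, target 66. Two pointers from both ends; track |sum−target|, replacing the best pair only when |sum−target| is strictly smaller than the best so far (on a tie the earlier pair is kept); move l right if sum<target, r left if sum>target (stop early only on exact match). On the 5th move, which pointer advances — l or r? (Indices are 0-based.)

l

[0,9] -1+36=35 d=31 * → l++
[1,9] 3+36=39 d=27 * → l++
[2,9] 4+36=40 d=26 * → l++
[3,9] 9+36=45 d=21 * → l++
[4,9] 18+36=54 d=12 * → l++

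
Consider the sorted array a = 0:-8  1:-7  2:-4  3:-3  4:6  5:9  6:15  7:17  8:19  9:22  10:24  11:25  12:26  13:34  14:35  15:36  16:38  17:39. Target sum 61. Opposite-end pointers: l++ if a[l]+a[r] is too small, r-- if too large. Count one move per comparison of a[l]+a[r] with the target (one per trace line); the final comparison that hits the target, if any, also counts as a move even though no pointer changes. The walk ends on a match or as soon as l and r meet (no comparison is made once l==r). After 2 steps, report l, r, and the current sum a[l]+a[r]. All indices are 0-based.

l=2, r=17, sum=35

l=0 r=17: -8+39=31 <61, l++
l=1 r=17: -7+39=32 <61, l++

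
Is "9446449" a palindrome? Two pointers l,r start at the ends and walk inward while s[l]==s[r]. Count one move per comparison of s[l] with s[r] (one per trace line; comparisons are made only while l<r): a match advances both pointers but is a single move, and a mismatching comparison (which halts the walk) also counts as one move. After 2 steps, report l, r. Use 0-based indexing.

l=2, r=4

l=0 r=6: '9'=='9', l++,r--
l=1 r=5: '4'=='4', l++,r--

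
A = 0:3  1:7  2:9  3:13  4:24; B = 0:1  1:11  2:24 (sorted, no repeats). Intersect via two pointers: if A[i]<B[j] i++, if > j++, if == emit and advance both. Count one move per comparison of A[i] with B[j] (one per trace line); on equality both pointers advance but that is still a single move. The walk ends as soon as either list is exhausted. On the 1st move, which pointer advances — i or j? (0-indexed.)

j

[i=0,j=0] 3>1 → j++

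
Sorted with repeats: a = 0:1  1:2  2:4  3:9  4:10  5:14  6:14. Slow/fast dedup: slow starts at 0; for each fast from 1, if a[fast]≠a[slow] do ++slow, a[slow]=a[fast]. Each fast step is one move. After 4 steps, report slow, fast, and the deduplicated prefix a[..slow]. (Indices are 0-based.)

slow=4, fast=5, prefix=[1, 2, 4, 9, 10]

(s=0,f=1) a[fast]=2≠a[slow]=1 write a[1]=2 → slow++,fast++
(s=1,f=2) a[fast]=4≠a[slow]=2 write a[2]=4 → slow++,fast++
(s=2,f=3) a[fast]=9≠a[slow]=4 write a[3]=9 → slow++,fast++
(s=3,f=4) a[fast]=10≠a[slow]=9 write a[4]=10 → slow++,fast++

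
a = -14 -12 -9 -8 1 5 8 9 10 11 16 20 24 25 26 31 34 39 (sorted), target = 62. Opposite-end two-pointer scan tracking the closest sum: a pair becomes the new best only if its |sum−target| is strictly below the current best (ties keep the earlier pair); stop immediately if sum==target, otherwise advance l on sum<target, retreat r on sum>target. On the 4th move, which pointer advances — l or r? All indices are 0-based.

l

l=0 r=17: -14+39=25 d=37 *, l++
l=1 r=17: -12+39=27 d=35 *, l++
l=2 r=17: -9+39=30 d=32 *, l++
l=3 r=17: -8+39=31 d=31 *, l++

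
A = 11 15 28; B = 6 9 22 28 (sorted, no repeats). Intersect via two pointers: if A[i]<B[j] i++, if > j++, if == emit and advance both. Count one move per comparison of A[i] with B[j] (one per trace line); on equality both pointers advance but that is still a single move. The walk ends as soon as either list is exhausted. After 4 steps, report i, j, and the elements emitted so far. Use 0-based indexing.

i=0 j=0: 11>6, j++
i=0 j=1: 11>9, j++
i=0 j=2: 11<22, i++
i=1 j=2: 15<22, i++

i=2, j=2, emitted=[]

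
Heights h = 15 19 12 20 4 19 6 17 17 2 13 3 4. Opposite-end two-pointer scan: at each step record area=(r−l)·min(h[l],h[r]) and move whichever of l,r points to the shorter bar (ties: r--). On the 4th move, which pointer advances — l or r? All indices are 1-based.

[1,13] min(15,4)*12=48 best=48 * → r--
[1,12] min(15,3)*11=33 best=48 → r--
[1,11] min(15,13)*10=130 best=130 * → r--
[1,10] min(15,2)*9=18 best=130 → r--

r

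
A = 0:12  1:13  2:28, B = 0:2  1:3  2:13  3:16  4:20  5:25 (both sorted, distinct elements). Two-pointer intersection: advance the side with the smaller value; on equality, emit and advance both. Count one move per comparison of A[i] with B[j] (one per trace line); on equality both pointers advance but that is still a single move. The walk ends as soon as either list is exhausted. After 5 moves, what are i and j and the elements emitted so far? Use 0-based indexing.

i=2, j=4, emitted=[13]

i=0 j=0: 12>2, j++
i=0 j=1: 12>3, j++
i=0 j=2: 12<13, i++
i=1 j=2: 13==13 emit, i++,j++
i=2 j=3: 28>16, j++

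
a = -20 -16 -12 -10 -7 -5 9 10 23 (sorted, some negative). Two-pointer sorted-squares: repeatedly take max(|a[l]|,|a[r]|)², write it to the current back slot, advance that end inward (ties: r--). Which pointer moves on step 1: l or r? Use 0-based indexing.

r

l=0 r=8: |-20|<=|23| out[8]=529, r--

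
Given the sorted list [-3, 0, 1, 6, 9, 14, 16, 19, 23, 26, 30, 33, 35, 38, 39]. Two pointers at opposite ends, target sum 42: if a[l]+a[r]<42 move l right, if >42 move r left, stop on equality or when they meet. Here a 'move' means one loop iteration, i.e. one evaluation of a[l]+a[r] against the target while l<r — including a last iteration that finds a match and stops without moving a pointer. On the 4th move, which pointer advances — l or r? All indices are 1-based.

r

[1,15] -3+39=36 <42 → l++
[2,15] 0+39=39 <42 → l++
[3,15] 1+39=40 <42 → l++
[4,15] 6+39=45 >42 → r--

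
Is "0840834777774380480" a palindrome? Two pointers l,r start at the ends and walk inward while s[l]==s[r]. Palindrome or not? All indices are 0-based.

[0,18] '0'=='0' → l++,r--
[1,17] '8'=='8' → l++,r--
[2,16] '4'=='4' → l++,r--
[3,15] '0'=='0' → l++,r--
[4,14] '8'=='8' → l++,r--
[5,13] '3'=='3' → l++,r--
[6,12] '4'=='4' → l++,r--
[7,11] '7'=='7' → l++,r--
[8,10] '7'=='7' → l++,r--

palindrome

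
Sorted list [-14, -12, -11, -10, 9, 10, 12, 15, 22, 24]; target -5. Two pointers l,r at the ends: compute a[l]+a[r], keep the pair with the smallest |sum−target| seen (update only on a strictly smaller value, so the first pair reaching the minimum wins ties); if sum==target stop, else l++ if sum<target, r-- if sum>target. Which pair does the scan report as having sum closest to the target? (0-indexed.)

pair (-14, 9) with sum -5 (|Δ|=0)

l=0 r=9: -14+24=10 d=15 *, r--
l=0 r=8: -14+22=8 d=13 *, r--
l=0 r=7: -14+15=1 d=6 *, r--
l=0 r=6: -14+12=-2 d=3 *, r--
l=0 r=5: -14+10=-4 d=1 *, r--
l=0 r=4: -14+9=-5 d=0 *, stop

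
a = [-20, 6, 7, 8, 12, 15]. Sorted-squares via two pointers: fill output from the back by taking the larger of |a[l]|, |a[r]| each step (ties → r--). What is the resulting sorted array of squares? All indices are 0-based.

[0,5] |-20|>|15| out[5]=400 → l++
[1,5] |6|<=|15| out[4]=225 → r--
[1,4] |6|<=|12| out[3]=144 → r--
[1,3] |6|<=|8| out[2]=64 → r--
[1,2] |6|<=|7| out[1]=49 → r--
[1,1] |6|<=|6| out[0]=36 → r--

[36, 49, 64, 144, 225, 400]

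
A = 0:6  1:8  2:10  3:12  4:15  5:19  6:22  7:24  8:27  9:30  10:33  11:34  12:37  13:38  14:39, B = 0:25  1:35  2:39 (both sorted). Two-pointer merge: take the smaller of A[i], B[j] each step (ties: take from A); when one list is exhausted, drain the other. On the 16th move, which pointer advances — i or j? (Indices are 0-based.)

i

i=0 j=0: A[i]=6<=B[j]=25 take 6, i++
i=1 j=0: A[i]=8<=B[j]=25 take 8, i++
i=2 j=0: A[i]=10<=B[j]=25 take 10, i++
i=3 j=0: A[i]=12<=B[j]=25 take 12, i++
i=4 j=0: A[i]=15<=B[j]=25 take 15, i++
i=5 j=0: A[i]=19<=B[j]=25 take 19, i++
i=6 j=0: A[i]=22<=B[j]=25 take 22, i++
i=7 j=0: A[i]=24<=B[j]=25 take 24, i++
i=8 j=0: A[i]=27>B[j]=25 take 25, j++
i=8 j=1: A[i]=27<=B[j]=35 take 27, i++
i=9 j=1: A[i]=30<=B[j]=35 take 30, i++
i=10 j=1: A[i]=33<=B[j]=35 take 33, i++
i=11 j=1: A[i]=34<=B[j]=35 take 34, i++
i=12 j=1: A[i]=37>B[j]=35 take 35, j++
i=12 j=2: A[i]=37<=B[j]=39 take 37, i++
i=13 j=2: A[i]=38<=B[j]=39 take 38, i++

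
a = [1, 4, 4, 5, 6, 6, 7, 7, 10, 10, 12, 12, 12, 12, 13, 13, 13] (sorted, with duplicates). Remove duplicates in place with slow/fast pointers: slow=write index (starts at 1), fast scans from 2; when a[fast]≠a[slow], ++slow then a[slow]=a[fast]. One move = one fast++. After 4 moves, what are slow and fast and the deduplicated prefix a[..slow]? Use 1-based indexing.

slow=1 fast=2: a[fast]=4≠a[slow]=1 write a[2]=4, slow++,fast++
slow=2 fast=3: a[fast]=4=a[slow] dup, fast++
slow=2 fast=4: a[fast]=5≠a[slow]=4 write a[3]=5, slow++,fast++
slow=3 fast=5: a[fast]=6≠a[slow]=5 write a[4]=6, slow++,fast++

slow=4, fast=6, prefix=[1, 4, 5, 6]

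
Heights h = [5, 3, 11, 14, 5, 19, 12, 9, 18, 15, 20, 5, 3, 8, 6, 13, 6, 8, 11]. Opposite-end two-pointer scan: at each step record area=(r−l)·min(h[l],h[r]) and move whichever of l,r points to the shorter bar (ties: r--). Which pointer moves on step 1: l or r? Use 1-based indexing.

l=1 r=19: min(5,11)*18=90 best=90 *, l++

l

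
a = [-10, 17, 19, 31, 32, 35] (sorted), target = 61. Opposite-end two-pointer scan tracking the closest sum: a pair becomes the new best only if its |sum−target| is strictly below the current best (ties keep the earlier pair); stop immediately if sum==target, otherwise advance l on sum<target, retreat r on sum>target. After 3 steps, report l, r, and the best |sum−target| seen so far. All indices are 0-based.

l=3, r=5, best |Δ|=7

[0,5] -10+35=25 d=36 * → l++
[1,5] 17+35=52 d=9 * → l++
[2,5] 19+35=54 d=7 * → l++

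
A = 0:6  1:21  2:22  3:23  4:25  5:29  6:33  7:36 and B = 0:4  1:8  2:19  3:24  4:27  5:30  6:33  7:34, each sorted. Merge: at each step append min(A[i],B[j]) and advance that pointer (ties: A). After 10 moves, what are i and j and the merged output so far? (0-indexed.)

i=0 j=0: A[i]=6>B[j]=4 take 4, j++
i=0 j=1: A[i]=6<=B[j]=8 take 6, i++
i=1 j=1: A[i]=21>B[j]=8 take 8, j++
i=1 j=2: A[i]=21>B[j]=19 take 19, j++
i=1 j=3: A[i]=21<=B[j]=24 take 21, i++
i=2 j=3: A[i]=22<=B[j]=24 take 22, i++
i=3 j=3: A[i]=23<=B[j]=24 take 23, i++
i=4 j=3: A[i]=25>B[j]=24 take 24, j++
i=4 j=4: A[i]=25<=B[j]=27 take 25, i++
i=5 j=4: A[i]=29>B[j]=27 take 27, j++

i=5, j=5, merged so far=[4, 6, 8, 19, 21, 22, 23, 24, 25, 27]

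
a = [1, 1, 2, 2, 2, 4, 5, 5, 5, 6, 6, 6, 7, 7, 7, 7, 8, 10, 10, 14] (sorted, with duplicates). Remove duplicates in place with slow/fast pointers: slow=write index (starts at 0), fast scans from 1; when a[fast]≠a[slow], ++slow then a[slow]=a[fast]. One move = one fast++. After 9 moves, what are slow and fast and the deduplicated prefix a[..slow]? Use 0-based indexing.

(s=0,f=1) a[fast]=1=a[slow] dup → fast++
(s=0,f=2) a[fast]=2≠a[slow]=1 write a[1]=2 → slow++,fast++
(s=1,f=3) a[fast]=2=a[slow] dup → fast++
(s=1,f=4) a[fast]=2=a[slow] dup → fast++
(s=1,f=5) a[fast]=4≠a[slow]=2 write a[2]=4 → slow++,fast++
(s=2,f=6) a[fast]=5≠a[slow]=4 write a[3]=5 → slow++,fast++
(s=3,f=7) a[fast]=5=a[slow] dup → fast++
(s=3,f=8) a[fast]=5=a[slow] dup → fast++
(s=3,f=9) a[fast]=6≠a[slow]=5 write a[4]=6 → slow++,fast++

slow=4, fast=10, prefix=[1, 2, 4, 5, 6]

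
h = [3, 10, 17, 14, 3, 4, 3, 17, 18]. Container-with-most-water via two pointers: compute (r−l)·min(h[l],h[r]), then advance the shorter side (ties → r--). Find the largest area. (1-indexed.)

max area = 102

l=1 r=9: min(3,18)*8=24 best=24 *, l++
l=2 r=9: min(10,18)*7=70 best=70 *, l++
l=3 r=9: min(17,18)*6=102 best=102 *, l++
l=4 r=9: min(14,18)*5=70 best=102, l++
l=5 r=9: min(3,18)*4=12 best=102, l++
l=6 r=9: min(4,18)*3=12 best=102, l++
l=7 r=9: min(3,18)*2=6 best=102, l++
l=8 r=9: min(17,18)*1=17 best=102, l++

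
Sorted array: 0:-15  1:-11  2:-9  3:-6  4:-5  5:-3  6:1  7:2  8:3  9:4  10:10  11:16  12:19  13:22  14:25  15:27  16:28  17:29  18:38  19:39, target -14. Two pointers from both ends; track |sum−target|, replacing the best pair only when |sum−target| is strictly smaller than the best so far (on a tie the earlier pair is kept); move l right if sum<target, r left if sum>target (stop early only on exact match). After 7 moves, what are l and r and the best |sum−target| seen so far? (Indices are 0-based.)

l=0 r=19: -15+39=24 d=38 *, r--
l=0 r=18: -15+38=23 d=37 *, r--
l=0 r=17: -15+29=14 d=28 *, r--
l=0 r=16: -15+28=13 d=27 *, r--
l=0 r=15: -15+27=12 d=26 *, r--
l=0 r=14: -15+25=10 d=24 *, r--
l=0 r=13: -15+22=7 d=21 *, r--

l=0, r=12, best |Δ|=21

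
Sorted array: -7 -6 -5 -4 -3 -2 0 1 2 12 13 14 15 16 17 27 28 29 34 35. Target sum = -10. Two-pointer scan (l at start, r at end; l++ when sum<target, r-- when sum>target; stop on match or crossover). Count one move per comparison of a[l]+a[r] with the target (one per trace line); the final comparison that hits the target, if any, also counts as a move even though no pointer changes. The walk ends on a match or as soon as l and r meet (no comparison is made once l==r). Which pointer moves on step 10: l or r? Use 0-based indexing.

r

[0,19] -7+35=28 >-10 → r--
[0,18] -7+34=27 >-10 → r--
[0,17] -7+29=22 >-10 → r--
[0,16] -7+28=21 >-10 → r--
[0,15] -7+27=20 >-10 → r--
[0,14] -7+17=10 >-10 → r--
[0,13] -7+16=9 >-10 → r--
[0,12] -7+15=8 >-10 → r--
[0,11] -7+14=7 >-10 → r--
[0,10] -7+13=6 >-10 → r--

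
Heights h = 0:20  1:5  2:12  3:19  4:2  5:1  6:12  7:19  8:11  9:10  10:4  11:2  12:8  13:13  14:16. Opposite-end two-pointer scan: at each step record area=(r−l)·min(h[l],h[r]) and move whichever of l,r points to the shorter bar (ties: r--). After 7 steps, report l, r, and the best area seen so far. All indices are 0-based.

l=0, r=7, best area=224

l=0 r=14: min(20,16)*14=224 best=224 *, r--
l=0 r=13: min(20,13)*13=169 best=224, r--
l=0 r=12: min(20,8)*12=96 best=224, r--
l=0 r=11: min(20,2)*11=22 best=224, r--
l=0 r=10: min(20,4)*10=40 best=224, r--
l=0 r=9: min(20,10)*9=90 best=224, r--
l=0 r=8: min(20,11)*8=88 best=224, r--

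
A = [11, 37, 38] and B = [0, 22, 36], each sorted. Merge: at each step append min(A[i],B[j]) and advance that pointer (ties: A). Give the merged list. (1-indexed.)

[0, 11, 22, 36, 37, 38]

i=1 j=1: A[i]=11>B[j]=0 take 0, j++
i=1 j=2: A[i]=11<=B[j]=22 take 11, i++
i=2 j=2: A[i]=37>B[j]=22 take 22, j++
i=2 j=3: A[i]=37>B[j]=36 take 36, j++
i=2 j=4: B done, take A[i]=37, i++
i=3 j=4: B done, take A[i]=38, i++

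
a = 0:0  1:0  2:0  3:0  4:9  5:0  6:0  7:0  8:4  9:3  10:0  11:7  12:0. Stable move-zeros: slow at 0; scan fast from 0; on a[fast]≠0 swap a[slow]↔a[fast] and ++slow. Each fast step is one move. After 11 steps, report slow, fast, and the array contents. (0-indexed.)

slow=3, fast=11, a=[9, 4, 3, 0, 0, 0, 0, 0, 0, 0, 0, 7, 0]

slow=0 fast=0: a[fast]=0, fast++
slow=0 fast=1: a[fast]=0, fast++
slow=0 fast=2: a[fast]=0, fast++
slow=0 fast=3: a[fast]=0, fast++
slow=0 fast=4: a[fast]=9≠0 swap→a[0]=9, slow++,fast++
slow=1 fast=5: a[fast]=0, fast++
slow=1 fast=6: a[fast]=0, fast++
slow=1 fast=7: a[fast]=0, fast++
slow=1 fast=8: a[fast]=4≠0 swap→a[1]=4, slow++,fast++
slow=2 fast=9: a[fast]=3≠0 swap→a[2]=3, slow++,fast++
slow=3 fast=10: a[fast]=0, fast++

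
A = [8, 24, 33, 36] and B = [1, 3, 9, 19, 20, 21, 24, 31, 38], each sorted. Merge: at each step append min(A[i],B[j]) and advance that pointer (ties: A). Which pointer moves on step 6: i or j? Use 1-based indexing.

j

i=1 j=1: A[i]=8>B[j]=1 take 1, j++
i=1 j=2: A[i]=8>B[j]=3 take 3, j++
i=1 j=3: A[i]=8<=B[j]=9 take 8, i++
i=2 j=3: A[i]=24>B[j]=9 take 9, j++
i=2 j=4: A[i]=24>B[j]=19 take 19, j++
i=2 j=5: A[i]=24>B[j]=20 take 20, j++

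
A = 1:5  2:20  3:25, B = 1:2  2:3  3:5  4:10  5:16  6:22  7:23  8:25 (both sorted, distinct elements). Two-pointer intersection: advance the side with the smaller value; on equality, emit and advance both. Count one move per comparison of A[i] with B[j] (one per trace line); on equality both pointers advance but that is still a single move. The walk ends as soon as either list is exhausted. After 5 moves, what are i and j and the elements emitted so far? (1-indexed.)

i=1 j=1: 5>2, j++
i=1 j=2: 5>3, j++
i=1 j=3: 5==5 emit, i++,j++
i=2 j=4: 20>10, j++
i=2 j=5: 20>16, j++

i=2, j=6, emitted=[5]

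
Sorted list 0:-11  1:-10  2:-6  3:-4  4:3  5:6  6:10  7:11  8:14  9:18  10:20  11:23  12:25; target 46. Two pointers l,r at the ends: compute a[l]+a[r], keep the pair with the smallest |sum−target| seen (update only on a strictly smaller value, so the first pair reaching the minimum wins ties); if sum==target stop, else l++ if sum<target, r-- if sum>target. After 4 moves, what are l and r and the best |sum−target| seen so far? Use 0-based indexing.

l=0 r=12: -11+25=14 d=32 *, l++
l=1 r=12: -10+25=15 d=31 *, l++
l=2 r=12: -6+25=19 d=27 *, l++
l=3 r=12: -4+25=21 d=25 *, l++

l=4, r=12, best |Δ|=25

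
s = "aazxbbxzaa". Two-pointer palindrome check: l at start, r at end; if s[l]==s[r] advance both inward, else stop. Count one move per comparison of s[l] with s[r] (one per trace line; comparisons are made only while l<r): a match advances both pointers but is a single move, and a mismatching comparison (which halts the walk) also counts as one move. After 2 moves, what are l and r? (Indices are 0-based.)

l=2, r=7

[0,9] 'a'=='a' → l++,r--
[1,8] 'a'=='a' → l++,r--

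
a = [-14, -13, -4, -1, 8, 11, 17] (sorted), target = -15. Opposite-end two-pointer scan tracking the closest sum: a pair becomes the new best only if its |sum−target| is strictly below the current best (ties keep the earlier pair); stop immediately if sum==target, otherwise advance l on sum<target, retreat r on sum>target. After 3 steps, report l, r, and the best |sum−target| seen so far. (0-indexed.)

l=0, r=3, best |Δ|=9

[0,6] -14+17=3 d=18 * → r--
[0,5] -14+11=-3 d=12 * → r--
[0,4] -14+8=-6 d=9 * → r--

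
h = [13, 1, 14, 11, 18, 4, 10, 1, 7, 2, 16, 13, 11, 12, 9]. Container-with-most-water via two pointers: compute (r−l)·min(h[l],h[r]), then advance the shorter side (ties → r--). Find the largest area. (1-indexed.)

l=1 r=15: min(13,9)*14=126 best=126 *, r--
l=1 r=14: min(13,12)*13=156 best=156 *, r--
l=1 r=13: min(13,11)*12=132 best=156, r--
l=1 r=12: min(13,13)*11=143 best=156, r--
l=1 r=11: min(13,16)*10=130 best=156, l++
l=2 r=11: min(1,16)*9=9 best=156, l++
l=3 r=11: min(14,16)*8=112 best=156, l++
l=4 r=11: min(11,16)*7=77 best=156, l++
l=5 r=11: min(18,16)*6=96 best=156, r--
l=5 r=10: min(18,2)*5=10 best=156, r--
l=5 r=9: min(18,7)*4=28 best=156, r--
l=5 r=8: min(18,1)*3=3 best=156, r--
l=5 r=7: min(18,10)*2=20 best=156, r--
l=5 r=6: min(18,4)*1=4 best=156, r--

max area = 156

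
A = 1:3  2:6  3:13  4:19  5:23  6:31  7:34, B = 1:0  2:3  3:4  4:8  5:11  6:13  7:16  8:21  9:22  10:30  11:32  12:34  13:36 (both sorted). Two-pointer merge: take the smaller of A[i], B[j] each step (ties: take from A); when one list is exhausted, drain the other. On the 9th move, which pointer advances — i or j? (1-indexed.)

i=1 j=1: A[i]=3>B[j]=0 take 0, j++
i=1 j=2: A[i]=3<=B[j]=3 take 3, i++
i=2 j=2: A[i]=6>B[j]=3 take 3, j++
i=2 j=3: A[i]=6>B[j]=4 take 4, j++
i=2 j=4: A[i]=6<=B[j]=8 take 6, i++
i=3 j=4: A[i]=13>B[j]=8 take 8, j++
i=3 j=5: A[i]=13>B[j]=11 take 11, j++
i=3 j=6: A[i]=13<=B[j]=13 take 13, i++
i=4 j=6: A[i]=19>B[j]=13 take 13, j++

j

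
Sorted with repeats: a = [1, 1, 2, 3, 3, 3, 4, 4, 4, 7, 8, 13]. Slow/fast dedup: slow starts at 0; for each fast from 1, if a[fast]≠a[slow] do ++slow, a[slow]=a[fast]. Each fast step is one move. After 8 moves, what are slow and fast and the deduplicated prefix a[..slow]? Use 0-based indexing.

(s=0,f=1) a[fast]=1=a[slow] dup → fast++
(s=0,f=2) a[fast]=2≠a[slow]=1 write a[1]=2 → slow++,fast++
(s=1,f=3) a[fast]=3≠a[slow]=2 write a[2]=3 → slow++,fast++
(s=2,f=4) a[fast]=3=a[slow] dup → fast++
(s=2,f=5) a[fast]=3=a[slow] dup → fast++
(s=2,f=6) a[fast]=4≠a[slow]=3 write a[3]=4 → slow++,fast++
(s=3,f=7) a[fast]=4=a[slow] dup → fast++
(s=3,f=8) a[fast]=4=a[slow] dup → fast++

slow=3, fast=9, prefix=[1, 2, 3, 4]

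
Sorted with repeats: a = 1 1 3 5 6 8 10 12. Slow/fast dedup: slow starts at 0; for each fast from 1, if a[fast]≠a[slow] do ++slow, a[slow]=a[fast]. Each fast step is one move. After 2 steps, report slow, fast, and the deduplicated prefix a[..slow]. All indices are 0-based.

slow=1, fast=3, prefix=[1, 3]

slow=0 fast=1: a[fast]=1=a[slow] dup, fast++
slow=0 fast=2: a[fast]=3≠a[slow]=1 write a[1]=3, slow++,fast++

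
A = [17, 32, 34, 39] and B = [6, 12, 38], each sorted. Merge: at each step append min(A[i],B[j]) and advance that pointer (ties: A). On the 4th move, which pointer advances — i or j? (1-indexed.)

i=1 j=1: A[i]=17>B[j]=6 take 6, j++
i=1 j=2: A[i]=17>B[j]=12 take 12, j++
i=1 j=3: A[i]=17<=B[j]=38 take 17, i++
i=2 j=3: A[i]=32<=B[j]=38 take 32, i++

i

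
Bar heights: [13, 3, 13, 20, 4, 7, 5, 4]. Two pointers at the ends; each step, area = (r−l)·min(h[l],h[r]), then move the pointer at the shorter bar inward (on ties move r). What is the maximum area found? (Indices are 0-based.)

max area = 39

[0,7] min(13,4)*7=28 best=28 * → r--
[0,6] min(13,5)*6=30 best=30 * → r--
[0,5] min(13,7)*5=35 best=35 * → r--
[0,4] min(13,4)*4=16 best=35 → r--
[0,3] min(13,20)*3=39 best=39 * → l++
[1,3] min(3,20)*2=6 best=39 → l++
[2,3] min(13,20)*1=13 best=39 → l++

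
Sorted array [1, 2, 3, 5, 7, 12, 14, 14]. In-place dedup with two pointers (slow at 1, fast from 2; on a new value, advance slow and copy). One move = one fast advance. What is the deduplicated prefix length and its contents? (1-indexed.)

slow=1 fast=2: a[fast]=2≠a[slow]=1 write a[2]=2, slow++,fast++
slow=2 fast=3: a[fast]=3≠a[slow]=2 write a[3]=3, slow++,fast++
slow=3 fast=4: a[fast]=5≠a[slow]=3 write a[4]=5, slow++,fast++
slow=4 fast=5: a[fast]=7≠a[slow]=5 write a[5]=7, slow++,fast++
slow=5 fast=6: a[fast]=12≠a[slow]=7 write a[6]=12, slow++,fast++
slow=6 fast=7: a[fast]=14≠a[slow]=12 write a[7]=14, slow++,fast++
slow=7 fast=8: a[fast]=14=a[slow] dup, fast++

length 7; prefix = [1, 2, 3, 5, 7, 12, 14]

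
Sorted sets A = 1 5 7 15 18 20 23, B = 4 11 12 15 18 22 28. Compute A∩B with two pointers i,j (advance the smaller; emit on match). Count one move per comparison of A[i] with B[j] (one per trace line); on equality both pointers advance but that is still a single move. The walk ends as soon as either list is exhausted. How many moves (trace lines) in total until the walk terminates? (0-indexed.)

11 moves

i=0 j=0: 1<4, i++
i=1 j=0: 5>4, j++
i=1 j=1: 5<11, i++
i=2 j=1: 7<11, i++
i=3 j=1: 15>11, j++
i=3 j=2: 15>12, j++
i=3 j=3: 15==15 emit, i++,j++
i=4 j=4: 18==18 emit, i++,j++
i=5 j=5: 20<22, i++
i=6 j=5: 23>22, j++
i=6 j=6: 23<28, i++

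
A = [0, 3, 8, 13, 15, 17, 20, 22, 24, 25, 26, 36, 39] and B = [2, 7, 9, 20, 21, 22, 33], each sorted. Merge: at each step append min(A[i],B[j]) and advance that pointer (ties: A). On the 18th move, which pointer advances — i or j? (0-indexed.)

j

i=0 j=0: A[i]=0<=B[j]=2 take 0, i++
i=1 j=0: A[i]=3>B[j]=2 take 2, j++
i=1 j=1: A[i]=3<=B[j]=7 take 3, i++
i=2 j=1: A[i]=8>B[j]=7 take 7, j++
i=2 j=2: A[i]=8<=B[j]=9 take 8, i++
i=3 j=2: A[i]=13>B[j]=9 take 9, j++
i=3 j=3: A[i]=13<=B[j]=20 take 13, i++
i=4 j=3: A[i]=15<=B[j]=20 take 15, i++
i=5 j=3: A[i]=17<=B[j]=20 take 17, i++
i=6 j=3: A[i]=20<=B[j]=20 take 20, i++
i=7 j=3: A[i]=22>B[j]=20 take 20, j++
i=7 j=4: A[i]=22>B[j]=21 take 21, j++
i=7 j=5: A[i]=22<=B[j]=22 take 22, i++
i=8 j=5: A[i]=24>B[j]=22 take 22, j++
i=8 j=6: A[i]=24<=B[j]=33 take 24, i++
i=9 j=6: A[i]=25<=B[j]=33 take 25, i++
i=10 j=6: A[i]=26<=B[j]=33 take 26, i++
i=11 j=6: A[i]=36>B[j]=33 take 33, j++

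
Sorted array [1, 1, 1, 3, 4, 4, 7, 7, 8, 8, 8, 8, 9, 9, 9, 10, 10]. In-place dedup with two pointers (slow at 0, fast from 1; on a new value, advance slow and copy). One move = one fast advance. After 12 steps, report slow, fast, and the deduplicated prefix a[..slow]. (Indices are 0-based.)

slow=0 fast=1: a[fast]=1=a[slow] dup, fast++
slow=0 fast=2: a[fast]=1=a[slow] dup, fast++
slow=0 fast=3: a[fast]=3≠a[slow]=1 write a[1]=3, slow++,fast++
slow=1 fast=4: a[fast]=4≠a[slow]=3 write a[2]=4, slow++,fast++
slow=2 fast=5: a[fast]=4=a[slow] dup, fast++
slow=2 fast=6: a[fast]=7≠a[slow]=4 write a[3]=7, slow++,fast++
slow=3 fast=7: a[fast]=7=a[slow] dup, fast++
slow=3 fast=8: a[fast]=8≠a[slow]=7 write a[4]=8, slow++,fast++
slow=4 fast=9: a[fast]=8=a[slow] dup, fast++
slow=4 fast=10: a[fast]=8=a[slow] dup, fast++
slow=4 fast=11: a[fast]=8=a[slow] dup, fast++
slow=4 fast=12: a[fast]=9≠a[slow]=8 write a[5]=9, slow++,fast++

slow=5, fast=13, prefix=[1, 3, 4, 7, 8, 9]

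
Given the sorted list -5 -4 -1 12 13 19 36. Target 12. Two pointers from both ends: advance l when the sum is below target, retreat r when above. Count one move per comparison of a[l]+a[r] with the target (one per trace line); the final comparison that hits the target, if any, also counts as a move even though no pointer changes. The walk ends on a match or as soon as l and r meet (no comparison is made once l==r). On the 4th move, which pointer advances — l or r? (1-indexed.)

l

[1,7] -5+36=31 >12 → r--
[1,6] -5+19=14 >12 → r--
[1,5] -5+13=8 <12 → l++
[2,5] -4+13=9 <12 → l++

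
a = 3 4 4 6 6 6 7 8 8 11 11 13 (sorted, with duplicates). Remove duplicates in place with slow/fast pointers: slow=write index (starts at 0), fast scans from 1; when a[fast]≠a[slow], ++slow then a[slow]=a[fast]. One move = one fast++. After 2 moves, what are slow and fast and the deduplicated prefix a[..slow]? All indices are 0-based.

slow=0 fast=1: a[fast]=4≠a[slow]=3 write a[1]=4, slow++,fast++
slow=1 fast=2: a[fast]=4=a[slow] dup, fast++

slow=1, fast=3, prefix=[3, 4]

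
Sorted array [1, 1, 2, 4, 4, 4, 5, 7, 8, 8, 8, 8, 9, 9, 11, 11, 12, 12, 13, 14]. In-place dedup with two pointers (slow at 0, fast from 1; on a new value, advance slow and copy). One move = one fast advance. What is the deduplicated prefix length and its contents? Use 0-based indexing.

(s=0,f=1) a[fast]=1=a[slow] dup → fast++
(s=0,f=2) a[fast]=2≠a[slow]=1 write a[1]=2 → slow++,fast++
(s=1,f=3) a[fast]=4≠a[slow]=2 write a[2]=4 → slow++,fast++
(s=2,f=4) a[fast]=4=a[slow] dup → fast++
(s=2,f=5) a[fast]=4=a[slow] dup → fast++
(s=2,f=6) a[fast]=5≠a[slow]=4 write a[3]=5 → slow++,fast++
(s=3,f=7) a[fast]=7≠a[slow]=5 write a[4]=7 → slow++,fast++
(s=4,f=8) a[fast]=8≠a[slow]=7 write a[5]=8 → slow++,fast++
(s=5,f=9) a[fast]=8=a[slow] dup → fast++
(s=5,f=10) a[fast]=8=a[slow] dup → fast++
(s=5,f=11) a[fast]=8=a[slow] dup → fast++
(s=5,f=12) a[fast]=9≠a[slow]=8 write a[6]=9 → slow++,fast++
(s=6,f=13) a[fast]=9=a[slow] dup → fast++
(s=6,f=14) a[fast]=11≠a[slow]=9 write a[7]=11 → slow++,fast++
(s=7,f=15) a[fast]=11=a[slow] dup → fast++
(s=7,f=16) a[fast]=12≠a[slow]=11 write a[8]=12 → slow++,fast++
(s=8,f=17) a[fast]=12=a[slow] dup → fast++
(s=8,f=18) a[fast]=13≠a[slow]=12 write a[9]=13 → slow++,fast++
(s=9,f=19) a[fast]=14≠a[slow]=13 write a[10]=14 → slow++,fast++

length 11; prefix = [1, 2, 4, 5, 7, 8, 9, 11, 12, 13, 14]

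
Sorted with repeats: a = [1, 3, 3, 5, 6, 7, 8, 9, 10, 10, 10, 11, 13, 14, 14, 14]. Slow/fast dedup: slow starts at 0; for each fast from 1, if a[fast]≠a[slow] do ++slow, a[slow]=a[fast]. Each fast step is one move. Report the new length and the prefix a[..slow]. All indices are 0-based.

slow=0 fast=1: a[fast]=3≠a[slow]=1 write a[1]=3, slow++,fast++
slow=1 fast=2: a[fast]=3=a[slow] dup, fast++
slow=1 fast=3: a[fast]=5≠a[slow]=3 write a[2]=5, slow++,fast++
slow=2 fast=4: a[fast]=6≠a[slow]=5 write a[3]=6, slow++,fast++
slow=3 fast=5: a[fast]=7≠a[slow]=6 write a[4]=7, slow++,fast++
slow=4 fast=6: a[fast]=8≠a[slow]=7 write a[5]=8, slow++,fast++
slow=5 fast=7: a[fast]=9≠a[slow]=8 write a[6]=9, slow++,fast++
slow=6 fast=8: a[fast]=10≠a[slow]=9 write a[7]=10, slow++,fast++
slow=7 fast=9: a[fast]=10=a[slow] dup, fast++
slow=7 fast=10: a[fast]=10=a[slow] dup, fast++
slow=7 fast=11: a[fast]=11≠a[slow]=10 write a[8]=11, slow++,fast++
slow=8 fast=12: a[fast]=13≠a[slow]=11 write a[9]=13, slow++,fast++
slow=9 fast=13: a[fast]=14≠a[slow]=13 write a[10]=14, slow++,fast++
slow=10 fast=14: a[fast]=14=a[slow] dup, fast++
slow=10 fast=15: a[fast]=14=a[slow] dup, fast++

length 11; prefix = [1, 3, 5, 6, 7, 8, 9, 10, 11, 13, 14]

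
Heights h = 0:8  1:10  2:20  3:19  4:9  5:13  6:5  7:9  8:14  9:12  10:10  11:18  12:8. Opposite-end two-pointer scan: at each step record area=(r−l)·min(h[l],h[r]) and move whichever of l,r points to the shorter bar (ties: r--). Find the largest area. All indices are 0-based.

max area = 162

[0,12] min(8,8)*12=96 best=96 * → r--
[0,11] min(8,18)*11=88 best=96 → l++
[1,11] min(10,18)*10=100 best=100 * → l++
[2,11] min(20,18)*9=162 best=162 * → r--
[2,10] min(20,10)*8=80 best=162 → r--
[2,9] min(20,12)*7=84 best=162 → r--
[2,8] min(20,14)*6=84 best=162 → r--
[2,7] min(20,9)*5=45 best=162 → r--
[2,6] min(20,5)*4=20 best=162 → r--
[2,5] min(20,13)*3=39 best=162 → r--
[2,4] min(20,9)*2=18 best=162 → r--
[2,3] min(20,19)*1=19 best=162 → r--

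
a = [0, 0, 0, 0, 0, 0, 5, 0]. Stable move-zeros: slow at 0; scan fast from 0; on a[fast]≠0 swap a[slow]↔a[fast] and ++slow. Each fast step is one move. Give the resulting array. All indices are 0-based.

[5, 0, 0, 0, 0, 0, 0, 0]

slow=0 fast=0: a[fast]=0, fast++
slow=0 fast=1: a[fast]=0, fast++
slow=0 fast=2: a[fast]=0, fast++
slow=0 fast=3: a[fast]=0, fast++
slow=0 fast=4: a[fast]=0, fast++
slow=0 fast=5: a[fast]=0, fast++
slow=0 fast=6: a[fast]=5≠0 swap→a[0]=5, slow++,fast++
slow=1 fast=7: a[fast]=0, fast++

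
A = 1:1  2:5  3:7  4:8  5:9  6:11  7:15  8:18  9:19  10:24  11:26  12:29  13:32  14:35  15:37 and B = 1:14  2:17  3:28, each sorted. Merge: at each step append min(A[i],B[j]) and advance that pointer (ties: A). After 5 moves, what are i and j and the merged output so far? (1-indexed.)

i=6, j=1, merged so far=[1, 5, 7, 8, 9]

[i=1,j=1] A[i]=1<=B[j]=14 take 1 → i++
[i=2,j=1] A[i]=5<=B[j]=14 take 5 → i++
[i=3,j=1] A[i]=7<=B[j]=14 take 7 → i++
[i=4,j=1] A[i]=8<=B[j]=14 take 8 → i++
[i=5,j=1] A[i]=9<=B[j]=14 take 9 → i++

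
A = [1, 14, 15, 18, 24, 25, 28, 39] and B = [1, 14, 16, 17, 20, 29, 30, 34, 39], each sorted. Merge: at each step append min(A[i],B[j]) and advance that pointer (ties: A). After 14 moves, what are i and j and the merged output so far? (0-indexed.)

i=0 j=0: A[i]=1<=B[j]=1 take 1, i++
i=1 j=0: A[i]=14>B[j]=1 take 1, j++
i=1 j=1: A[i]=14<=B[j]=14 take 14, i++
i=2 j=1: A[i]=15>B[j]=14 take 14, j++
i=2 j=2: A[i]=15<=B[j]=16 take 15, i++
i=3 j=2: A[i]=18>B[j]=16 take 16, j++
i=3 j=3: A[i]=18>B[j]=17 take 17, j++
i=3 j=4: A[i]=18<=B[j]=20 take 18, i++
i=4 j=4: A[i]=24>B[j]=20 take 20, j++
i=4 j=5: A[i]=24<=B[j]=29 take 24, i++
i=5 j=5: A[i]=25<=B[j]=29 take 25, i++
i=6 j=5: A[i]=28<=B[j]=29 take 28, i++
i=7 j=5: A[i]=39>B[j]=29 take 29, j++
i=7 j=6: A[i]=39>B[j]=30 take 30, j++

i=7, j=7, merged so far=[1, 1, 14, 14, 15, 16, 17, 18, 20, 24, 25, 28, 29, 30]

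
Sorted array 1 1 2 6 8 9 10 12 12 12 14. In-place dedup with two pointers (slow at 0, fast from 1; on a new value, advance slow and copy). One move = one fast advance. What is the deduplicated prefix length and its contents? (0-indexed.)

length 8; prefix = [1, 2, 6, 8, 9, 10, 12, 14]

slow=0 fast=1: a[fast]=1=a[slow] dup, fast++
slow=0 fast=2: a[fast]=2≠a[slow]=1 write a[1]=2, slow++,fast++
slow=1 fast=3: a[fast]=6≠a[slow]=2 write a[2]=6, slow++,fast++
slow=2 fast=4: a[fast]=8≠a[slow]=6 write a[3]=8, slow++,fast++
slow=3 fast=5: a[fast]=9≠a[slow]=8 write a[4]=9, slow++,fast++
slow=4 fast=6: a[fast]=10≠a[slow]=9 write a[5]=10, slow++,fast++
slow=5 fast=7: a[fast]=12≠a[slow]=10 write a[6]=12, slow++,fast++
slow=6 fast=8: a[fast]=12=a[slow] dup, fast++
slow=6 fast=9: a[fast]=12=a[slow] dup, fast++
slow=6 fast=10: a[fast]=14≠a[slow]=12 write a[7]=14, slow++,fast++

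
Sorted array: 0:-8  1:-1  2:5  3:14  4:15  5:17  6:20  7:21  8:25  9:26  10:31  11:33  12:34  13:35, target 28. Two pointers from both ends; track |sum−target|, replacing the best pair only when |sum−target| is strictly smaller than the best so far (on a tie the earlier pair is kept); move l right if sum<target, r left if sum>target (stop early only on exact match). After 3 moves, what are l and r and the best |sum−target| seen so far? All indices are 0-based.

l=1, r=11, best |Δ|=1

l=0 r=13: -8+35=27 d=1 *, l++
l=1 r=13: -1+35=34 d=6, r--
l=1 r=12: -1+34=33 d=5, r--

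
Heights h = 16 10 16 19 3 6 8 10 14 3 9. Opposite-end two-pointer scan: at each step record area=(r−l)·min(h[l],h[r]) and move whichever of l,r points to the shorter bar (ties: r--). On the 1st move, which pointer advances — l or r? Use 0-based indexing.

l=0 r=10: min(16,9)*10=90 best=90 *, r--

r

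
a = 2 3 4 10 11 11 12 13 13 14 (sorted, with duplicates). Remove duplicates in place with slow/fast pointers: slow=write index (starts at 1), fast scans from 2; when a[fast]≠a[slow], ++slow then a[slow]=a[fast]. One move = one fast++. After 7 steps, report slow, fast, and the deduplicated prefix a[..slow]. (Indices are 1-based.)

(s=1,f=2) a[fast]=3≠a[slow]=2 write a[2]=3 → slow++,fast++
(s=2,f=3) a[fast]=4≠a[slow]=3 write a[3]=4 → slow++,fast++
(s=3,f=4) a[fast]=10≠a[slow]=4 write a[4]=10 → slow++,fast++
(s=4,f=5) a[fast]=11≠a[slow]=10 write a[5]=11 → slow++,fast++
(s=5,f=6) a[fast]=11=a[slow] dup → fast++
(s=5,f=7) a[fast]=12≠a[slow]=11 write a[6]=12 → slow++,fast++
(s=6,f=8) a[fast]=13≠a[slow]=12 write a[7]=13 → slow++,fast++

slow=7, fast=9, prefix=[2, 3, 4, 10, 11, 12, 13]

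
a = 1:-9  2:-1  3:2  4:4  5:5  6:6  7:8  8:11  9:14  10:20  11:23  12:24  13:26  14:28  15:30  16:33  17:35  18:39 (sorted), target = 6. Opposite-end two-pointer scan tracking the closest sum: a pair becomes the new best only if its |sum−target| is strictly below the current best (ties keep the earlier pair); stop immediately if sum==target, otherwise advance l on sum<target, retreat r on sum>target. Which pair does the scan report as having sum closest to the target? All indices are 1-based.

pair (2, 4) with sum 6 (|Δ|=0)

l=1 r=18: -9+39=30 d=24 *, r--
l=1 r=17: -9+35=26 d=20 *, r--
l=1 r=16: -9+33=24 d=18 *, r--
l=1 r=15: -9+30=21 d=15 *, r--
l=1 r=14: -9+28=19 d=13 *, r--
l=1 r=13: -9+26=17 d=11 *, r--
l=1 r=12: -9+24=15 d=9 *, r--
l=1 r=11: -9+23=14 d=8 *, r--
l=1 r=10: -9+20=11 d=5 *, r--
l=1 r=9: -9+14=5 d=1 *, l++
l=2 r=9: -1+14=13 d=7, r--
l=2 r=8: -1+11=10 d=4, r--
l=2 r=7: -1+8=7 d=1, r--
l=2 r=6: -1+6=5 d=1, l++
l=3 r=6: 2+6=8 d=2, r--
l=3 r=5: 2+5=7 d=1, r--
l=3 r=4: 2+4=6 d=0 *, stop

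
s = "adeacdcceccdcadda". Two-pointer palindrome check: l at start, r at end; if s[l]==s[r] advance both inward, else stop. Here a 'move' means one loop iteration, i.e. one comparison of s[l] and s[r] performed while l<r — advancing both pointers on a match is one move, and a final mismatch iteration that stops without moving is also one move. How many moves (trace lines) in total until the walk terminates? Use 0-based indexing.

3 moves

l=0 r=16: 'a'=='a', l++,r--
l=1 r=15: 'd'=='d', l++,r--
l=2 r=14: 'e'!='d', stop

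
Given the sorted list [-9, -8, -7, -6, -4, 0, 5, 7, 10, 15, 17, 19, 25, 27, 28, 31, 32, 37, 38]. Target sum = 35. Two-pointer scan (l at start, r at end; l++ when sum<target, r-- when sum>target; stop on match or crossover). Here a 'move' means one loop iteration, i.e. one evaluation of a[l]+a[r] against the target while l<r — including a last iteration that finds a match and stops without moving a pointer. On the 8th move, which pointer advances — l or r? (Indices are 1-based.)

[1,19] -9+38=29 <35 → l++
[2,19] -8+38=30 <35 → l++
[3,19] -7+38=31 <35 → l++
[4,19] -6+38=32 <35 → l++
[5,19] -4+38=34 <35 → l++
[6,19] 0+38=38 >35 → r--
[6,18] 0+37=37 >35 → r--
[6,17] 0+32=32 <35 → l++

l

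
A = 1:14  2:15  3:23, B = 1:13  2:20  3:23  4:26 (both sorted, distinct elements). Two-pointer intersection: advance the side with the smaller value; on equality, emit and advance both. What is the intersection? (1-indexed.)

intersection = [23]

[i=1,j=1] 14>13 → j++
[i=1,j=2] 14<20 → i++
[i=2,j=2] 15<20 → i++
[i=3,j=2] 23>20 → j++
[i=3,j=3] 23==23 emit → i++,j++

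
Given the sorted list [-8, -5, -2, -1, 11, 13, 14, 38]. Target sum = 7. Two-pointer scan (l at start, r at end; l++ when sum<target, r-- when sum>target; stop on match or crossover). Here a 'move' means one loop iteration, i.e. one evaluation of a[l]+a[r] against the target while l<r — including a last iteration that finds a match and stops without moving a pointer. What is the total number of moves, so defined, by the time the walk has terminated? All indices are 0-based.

7 moves

l=0 r=7: -8+38=30 >7, r--
l=0 r=6: -8+14=6 <7, l++
l=1 r=6: -5+14=9 >7, r--
l=1 r=5: -5+13=8 >7, r--
l=1 r=4: -5+11=6 <7, l++
l=2 r=4: -2+11=9 >7, r--
l=2 r=3: -2+-1=-3 <7, l++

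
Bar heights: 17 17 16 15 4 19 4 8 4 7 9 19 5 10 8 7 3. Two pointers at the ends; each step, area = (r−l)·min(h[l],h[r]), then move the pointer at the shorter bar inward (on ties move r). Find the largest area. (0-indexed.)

max area = 187

l=0 r=16: min(17,3)*16=48 best=48 *, r--
l=0 r=15: min(17,7)*15=105 best=105 *, r--
l=0 r=14: min(17,8)*14=112 best=112 *, r--
l=0 r=13: min(17,10)*13=130 best=130 *, r--
l=0 r=12: min(17,5)*12=60 best=130, r--
l=0 r=11: min(17,19)*11=187 best=187 *, l++
l=1 r=11: min(17,19)*10=170 best=187, l++
l=2 r=11: min(16,19)*9=144 best=187, l++
l=3 r=11: min(15,19)*8=120 best=187, l++
l=4 r=11: min(4,19)*7=28 best=187, l++
l=5 r=11: min(19,19)*6=114 best=187, r--
l=5 r=10: min(19,9)*5=45 best=187, r--
l=5 r=9: min(19,7)*4=28 best=187, r--
l=5 r=8: min(19,4)*3=12 best=187, r--
l=5 r=7: min(19,8)*2=16 best=187, r--
l=5 r=6: min(19,4)*1=4 best=187, r--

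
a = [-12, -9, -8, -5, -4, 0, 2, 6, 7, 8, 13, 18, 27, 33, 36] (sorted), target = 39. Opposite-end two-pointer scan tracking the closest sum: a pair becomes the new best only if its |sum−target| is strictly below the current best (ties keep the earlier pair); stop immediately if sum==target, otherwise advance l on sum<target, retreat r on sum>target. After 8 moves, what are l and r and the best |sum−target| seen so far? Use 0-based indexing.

[0,14] -12+36=24 d=15 * → l++
[1,14] -9+36=27 d=12 * → l++
[2,14] -8+36=28 d=11 * → l++
[3,14] -5+36=31 d=8 * → l++
[4,14] -4+36=32 d=7 * → l++
[5,14] 0+36=36 d=3 * → l++
[6,14] 2+36=38 d=1 * → l++
[7,14] 6+36=42 d=3 → r--

l=7, r=13, best |Δ|=1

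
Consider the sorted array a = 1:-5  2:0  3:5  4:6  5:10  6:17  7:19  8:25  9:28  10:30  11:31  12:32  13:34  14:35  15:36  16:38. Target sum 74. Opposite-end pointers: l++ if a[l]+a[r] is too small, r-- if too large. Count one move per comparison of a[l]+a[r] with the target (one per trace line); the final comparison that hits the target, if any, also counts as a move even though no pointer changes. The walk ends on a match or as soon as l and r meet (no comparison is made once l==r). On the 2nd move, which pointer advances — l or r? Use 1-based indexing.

l

[1,16] -5+38=33 <74 → l++
[2,16] 0+38=38 <74 → l++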